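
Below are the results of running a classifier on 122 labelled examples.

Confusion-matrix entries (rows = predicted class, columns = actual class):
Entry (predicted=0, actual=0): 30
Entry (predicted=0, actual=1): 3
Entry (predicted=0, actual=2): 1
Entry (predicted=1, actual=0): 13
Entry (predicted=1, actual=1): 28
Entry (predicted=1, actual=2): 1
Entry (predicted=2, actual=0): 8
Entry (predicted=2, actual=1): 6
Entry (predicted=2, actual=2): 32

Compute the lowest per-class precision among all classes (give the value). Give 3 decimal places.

Per-class precision (TP/(TP+FP)):
  0: TP=30, FP=3+1=4 → 30/34 = 0.8824
  1: TP=28, FP=13+1=14 → 28/42 = 0.6667
  2: TP=32, FP=8+6=14 → 32/46 = 0.6957
Lowest is class '1' with precision = 0.667.

0.667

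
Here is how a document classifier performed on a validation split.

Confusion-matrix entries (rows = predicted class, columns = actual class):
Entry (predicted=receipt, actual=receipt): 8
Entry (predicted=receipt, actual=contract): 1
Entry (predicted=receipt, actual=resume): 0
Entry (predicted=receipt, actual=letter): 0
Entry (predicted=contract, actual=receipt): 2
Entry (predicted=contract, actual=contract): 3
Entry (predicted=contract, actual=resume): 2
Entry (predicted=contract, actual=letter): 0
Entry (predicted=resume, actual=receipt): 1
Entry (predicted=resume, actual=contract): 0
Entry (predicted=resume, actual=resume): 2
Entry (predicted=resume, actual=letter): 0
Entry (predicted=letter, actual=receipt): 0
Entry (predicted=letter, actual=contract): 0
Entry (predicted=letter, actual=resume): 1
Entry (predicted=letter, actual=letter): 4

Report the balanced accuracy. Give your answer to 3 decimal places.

0.719

Balanced accuracy = mean of per-class recall.
  receipt: recall = 8/11 = 0.7273
  contract: recall = 3/4 = 0.7500
  resume: recall = 2/5 = 0.4000
  letter: recall = 4/4 = 1.0000
Mean = (0.7273 + 0.7500 + 0.4000 + 1.0000) / 4 = 0.719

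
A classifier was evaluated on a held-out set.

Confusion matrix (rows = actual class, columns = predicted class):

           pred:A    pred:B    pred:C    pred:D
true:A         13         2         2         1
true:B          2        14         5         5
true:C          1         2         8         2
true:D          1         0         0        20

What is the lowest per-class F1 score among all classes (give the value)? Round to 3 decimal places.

0.571

Per-class F1 score (2·TP/(2·TP+FP+FN)):
  A: TP=13, FP=2+1+1=4, FN=2+2+1=5 → 26/35 = 0.7429
  B: TP=14, FP=2+2+0=4, FN=2+5+5=12 → 28/44 = 0.6364
  C: TP=8, FP=2+5+0=7, FN=1+2+2=5 → 16/28 = 0.5714
  D: TP=20, FP=1+5+2=8, FN=1+0+0=1 → 40/49 = 0.8163
Lowest is class 'C' with F1 score = 0.571.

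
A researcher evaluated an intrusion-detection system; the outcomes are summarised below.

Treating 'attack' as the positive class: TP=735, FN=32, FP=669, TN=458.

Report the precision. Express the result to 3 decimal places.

Precision = TP/(TP+FP) = 735/(735+669) = 735/1404 = 0.524

0.524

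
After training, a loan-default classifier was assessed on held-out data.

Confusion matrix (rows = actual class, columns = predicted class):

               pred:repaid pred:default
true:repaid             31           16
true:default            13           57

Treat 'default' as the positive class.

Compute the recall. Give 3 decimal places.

Recall = TP/(TP+FN) = 57/(57+13) = 57/70 = 0.814

0.814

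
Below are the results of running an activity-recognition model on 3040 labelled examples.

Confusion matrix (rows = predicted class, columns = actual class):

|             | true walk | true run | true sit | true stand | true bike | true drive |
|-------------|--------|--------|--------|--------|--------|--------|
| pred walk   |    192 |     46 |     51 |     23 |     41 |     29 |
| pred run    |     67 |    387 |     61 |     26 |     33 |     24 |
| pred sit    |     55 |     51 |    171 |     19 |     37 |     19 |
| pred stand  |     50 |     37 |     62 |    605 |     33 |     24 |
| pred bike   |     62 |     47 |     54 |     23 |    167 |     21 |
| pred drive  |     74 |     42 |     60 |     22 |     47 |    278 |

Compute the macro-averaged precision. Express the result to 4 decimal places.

Per-class precision (TP/(TP+FP)):
  walk: TP=192, FP=46+51+23+41+29=190 → 192/382 = 0.50262
  run: TP=387, FP=67+61+26+33+24=211 → 387/598 = 0.64716
  sit: TP=171, FP=55+51+19+37+19=181 → 171/352 = 0.48580
  stand: TP=605, FP=50+37+62+33+24=206 → 605/811 = 0.74599
  bike: TP=167, FP=62+47+54+23+21=207 → 167/374 = 0.44652
  drive: TP=278, FP=74+42+60+22+47=245 → 278/523 = 0.53155
Macro-precision = mean = (0.50262 + 0.64716 + 0.48580 + 0.74599 + 0.44652 + 0.53155) / 6 = 0.5599

0.5599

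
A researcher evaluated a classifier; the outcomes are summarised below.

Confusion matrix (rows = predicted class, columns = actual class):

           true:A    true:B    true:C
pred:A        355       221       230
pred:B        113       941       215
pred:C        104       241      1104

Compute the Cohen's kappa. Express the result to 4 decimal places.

0.5007

Observed agreement pₒ = trace/N = 2400/3524 = 0.68104
Expected agreement pₑ = Σ (rowᵢ·colᵢ)/N² = (572·806 + 1403·1269 + 1549·1449)/3524² = 0.36123
κ = (pₒ − pₑ)/(1 − pₑ) = (0.68104 − 0.36123)/(1 − 0.36123) = 0.5007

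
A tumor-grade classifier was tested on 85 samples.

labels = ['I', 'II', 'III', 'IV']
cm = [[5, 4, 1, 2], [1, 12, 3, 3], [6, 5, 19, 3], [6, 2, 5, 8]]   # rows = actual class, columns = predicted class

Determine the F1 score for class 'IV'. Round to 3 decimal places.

0.432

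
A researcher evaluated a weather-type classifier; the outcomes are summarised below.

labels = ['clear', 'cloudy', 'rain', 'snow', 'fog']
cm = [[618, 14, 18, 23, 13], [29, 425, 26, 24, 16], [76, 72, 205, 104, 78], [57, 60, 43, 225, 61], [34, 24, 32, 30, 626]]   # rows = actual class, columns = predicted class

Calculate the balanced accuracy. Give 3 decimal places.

0.689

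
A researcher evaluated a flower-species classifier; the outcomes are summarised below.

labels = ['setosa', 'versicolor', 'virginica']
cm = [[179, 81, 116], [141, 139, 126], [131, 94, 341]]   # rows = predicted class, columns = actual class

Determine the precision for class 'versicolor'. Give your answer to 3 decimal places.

0.342

Take TP from the diagonal, FP from the rest of the 'versicolor' prediction marginal, FN from the rest of the 'versicolor' actual marginal.
precision = TP/(TP+FP).
versicolor: TP=139, FP=141+126=267 → 139/406 = 0.3424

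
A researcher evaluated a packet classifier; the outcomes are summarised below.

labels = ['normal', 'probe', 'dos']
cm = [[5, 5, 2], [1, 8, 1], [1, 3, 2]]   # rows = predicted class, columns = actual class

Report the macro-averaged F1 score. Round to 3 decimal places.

0.502

Per-class F1 score (2·TP/(2·TP+FP+FN)):
  normal: TP=5, FP=5+2=7, FN=1+1=2 → 10/19 = 0.5263
  probe: TP=8, FP=1+1=2, FN=5+3=8 → 16/26 = 0.6154
  dos: TP=2, FP=1+3=4, FN=2+1=3 → 4/11 = 0.3636
Macro-F1 score = mean = (0.5263 + 0.6154 + 0.3636) / 3 = 0.502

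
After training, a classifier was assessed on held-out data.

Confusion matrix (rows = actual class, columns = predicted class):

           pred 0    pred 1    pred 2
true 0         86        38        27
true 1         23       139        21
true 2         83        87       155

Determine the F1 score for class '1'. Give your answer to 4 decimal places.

0.6219

Treat '1' as positive and all other classes as negative.
F1 score = 2·TP/(2·TP+FP+FN).
1: TP=139, FP=38+87=125, FN=23+21=44 → 278/447 = 0.62192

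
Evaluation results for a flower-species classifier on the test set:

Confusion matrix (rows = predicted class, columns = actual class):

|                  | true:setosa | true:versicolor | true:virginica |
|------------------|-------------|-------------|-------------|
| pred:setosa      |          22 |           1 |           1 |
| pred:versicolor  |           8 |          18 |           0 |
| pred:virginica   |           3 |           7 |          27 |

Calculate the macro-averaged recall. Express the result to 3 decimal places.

0.774

Per-class recall (TP/(TP+FN)):
  setosa: TP=22, FN=8+3=11 → 22/33 = 0.6667
  versicolor: TP=18, FN=1+7=8 → 18/26 = 0.6923
  virginica: TP=27, FN=1+0=1 → 27/28 = 0.9643
Macro-recall = mean = (0.6667 + 0.6923 + 0.9643) / 3 = 0.774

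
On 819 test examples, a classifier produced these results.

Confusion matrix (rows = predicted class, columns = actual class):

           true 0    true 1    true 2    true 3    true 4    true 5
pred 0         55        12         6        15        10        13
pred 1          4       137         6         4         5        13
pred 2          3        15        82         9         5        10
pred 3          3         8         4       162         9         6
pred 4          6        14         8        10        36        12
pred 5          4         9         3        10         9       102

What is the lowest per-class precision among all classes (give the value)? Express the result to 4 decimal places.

0.4186

Per-class precision (TP/(TP+FP)):
  0: TP=55, FP=12+6+15+10+13=56 → 55/111 = 0.49550
  1: TP=137, FP=4+6+4+5+13=32 → 137/169 = 0.81065
  2: TP=82, FP=3+15+9+5+10=42 → 82/124 = 0.66129
  3: TP=162, FP=3+8+4+9+6=30 → 162/192 = 0.84375
  4: TP=36, FP=6+14+8+10+12=50 → 36/86 = 0.41860
  5: TP=102, FP=4+9+3+10+9=35 → 102/137 = 0.74453
Lowest is class '4' with precision = 0.4186.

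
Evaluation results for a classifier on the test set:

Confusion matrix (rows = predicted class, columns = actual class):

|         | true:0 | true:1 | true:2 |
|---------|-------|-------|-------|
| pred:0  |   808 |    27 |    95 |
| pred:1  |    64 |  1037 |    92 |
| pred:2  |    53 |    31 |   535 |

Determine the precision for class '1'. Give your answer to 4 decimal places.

precision = TP/(TP+FP).
1: TP=1037, FP=64+92=156 → 1037/1193 = 0.86924

0.8692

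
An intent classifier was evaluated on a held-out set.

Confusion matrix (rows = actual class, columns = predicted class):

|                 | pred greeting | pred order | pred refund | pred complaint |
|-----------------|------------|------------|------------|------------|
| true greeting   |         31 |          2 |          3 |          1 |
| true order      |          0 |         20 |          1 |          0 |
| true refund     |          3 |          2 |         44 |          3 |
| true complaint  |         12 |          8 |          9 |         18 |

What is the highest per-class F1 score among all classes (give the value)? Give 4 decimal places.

0.8073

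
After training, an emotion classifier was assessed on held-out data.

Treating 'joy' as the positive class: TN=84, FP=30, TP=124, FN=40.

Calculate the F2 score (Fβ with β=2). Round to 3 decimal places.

Fβ = (1+β²)·TP / ((1+β²)·TP + β²·FN + FP), with β²=4
= 5·124 / (5·124 + 4·40 + 30) = 0.765

0.765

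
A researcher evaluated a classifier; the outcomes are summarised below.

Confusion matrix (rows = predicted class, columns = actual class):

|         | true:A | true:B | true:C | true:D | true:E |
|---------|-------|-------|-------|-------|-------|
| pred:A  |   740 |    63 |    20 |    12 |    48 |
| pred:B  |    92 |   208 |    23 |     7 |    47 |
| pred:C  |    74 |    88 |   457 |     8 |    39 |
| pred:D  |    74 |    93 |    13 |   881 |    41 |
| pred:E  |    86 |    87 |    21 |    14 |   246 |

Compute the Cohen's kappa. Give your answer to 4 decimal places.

Observed agreement pₒ = trace/N = 2532/3482 = 0.72717
Expected agreement pₑ = Σ (rowᵢ·colᵢ)/N² = (1066·883 + 539·377 + 534·666 + 922·1102 + 421·454)/3482² = 0.22330
κ = (pₒ − pₑ)/(1 − pₑ) = (0.72717 − 0.22330)/(1 − 0.22330) = 0.6487

0.6487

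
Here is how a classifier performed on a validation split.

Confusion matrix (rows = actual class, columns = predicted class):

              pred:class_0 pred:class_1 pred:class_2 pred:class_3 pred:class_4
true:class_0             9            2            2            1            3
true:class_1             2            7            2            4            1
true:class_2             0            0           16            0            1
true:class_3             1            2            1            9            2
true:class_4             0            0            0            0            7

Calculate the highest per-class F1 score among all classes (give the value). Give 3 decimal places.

Per-class F1 score (2·TP/(2·TP+FP+FN)):
  class_0: TP=9, FP=2+0+1+0=3, FN=2+2+1+3=8 → 18/29 = 0.6207
  class_1: TP=7, FP=2+0+2+0=4, FN=2+2+4+1=9 → 14/27 = 0.5185
  class_2: TP=16, FP=2+2+1+0=5, FN=0+0+0+1=1 → 32/38 = 0.8421
  class_3: TP=9, FP=1+4+0+0=5, FN=1+2+1+2=6 → 18/29 = 0.6207
  class_4: TP=7, FP=3+1+1+2=7, FN=0+0+0+0=0 → 14/21 = 0.6667
Highest is class 'class_2' with F1 score = 0.842.

0.842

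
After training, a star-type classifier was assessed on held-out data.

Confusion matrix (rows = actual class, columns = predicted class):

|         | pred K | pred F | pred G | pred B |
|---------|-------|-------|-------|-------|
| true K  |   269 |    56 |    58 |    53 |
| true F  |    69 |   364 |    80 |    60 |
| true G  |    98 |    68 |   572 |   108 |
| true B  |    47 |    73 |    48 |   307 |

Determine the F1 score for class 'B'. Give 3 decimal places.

F1 score = 2·TP/(2·TP+FP+FN).
B: TP=307, FP=53+60+108=221, FN=47+73+48=168 → 614/1003 = 0.6122

0.612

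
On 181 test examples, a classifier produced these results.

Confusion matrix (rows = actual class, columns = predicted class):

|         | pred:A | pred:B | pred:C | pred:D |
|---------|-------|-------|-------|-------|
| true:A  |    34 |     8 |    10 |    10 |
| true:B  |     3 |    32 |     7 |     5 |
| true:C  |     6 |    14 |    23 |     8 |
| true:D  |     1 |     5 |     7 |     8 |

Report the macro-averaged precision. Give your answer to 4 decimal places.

0.5156

Per-class precision (TP/(TP+FP)):
  A: TP=34, FP=3+6+1=10 → 34/44 = 0.77273
  B: TP=32, FP=8+14+5=27 → 32/59 = 0.54237
  C: TP=23, FP=10+7+7=24 → 23/47 = 0.48936
  D: TP=8, FP=10+5+8=23 → 8/31 = 0.25806
Macro-precision = mean = (0.77273 + 0.54237 + 0.48936 + 0.25806) / 4 = 0.5156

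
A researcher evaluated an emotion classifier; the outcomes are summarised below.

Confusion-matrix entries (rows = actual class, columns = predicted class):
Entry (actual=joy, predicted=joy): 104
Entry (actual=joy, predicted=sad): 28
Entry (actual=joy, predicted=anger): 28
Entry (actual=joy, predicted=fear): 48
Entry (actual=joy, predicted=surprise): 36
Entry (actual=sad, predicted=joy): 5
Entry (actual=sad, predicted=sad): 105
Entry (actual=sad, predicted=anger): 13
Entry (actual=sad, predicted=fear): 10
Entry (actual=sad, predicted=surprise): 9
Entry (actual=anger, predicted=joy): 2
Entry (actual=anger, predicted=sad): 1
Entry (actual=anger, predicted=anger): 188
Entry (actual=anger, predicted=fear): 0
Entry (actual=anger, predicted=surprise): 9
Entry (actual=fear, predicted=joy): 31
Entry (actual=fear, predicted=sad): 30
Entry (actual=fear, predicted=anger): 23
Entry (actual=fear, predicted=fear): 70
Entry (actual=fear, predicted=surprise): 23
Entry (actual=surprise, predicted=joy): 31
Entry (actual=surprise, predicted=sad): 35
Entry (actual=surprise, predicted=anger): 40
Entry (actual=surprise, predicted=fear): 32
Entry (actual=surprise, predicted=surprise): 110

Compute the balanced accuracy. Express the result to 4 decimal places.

0.5889

Balanced accuracy = mean of per-class recall.
  joy: recall = 104/244 = 0.42623
  sad: recall = 105/142 = 0.73944
  anger: recall = 188/200 = 0.94000
  fear: recall = 70/177 = 0.39548
  surprise: recall = 110/248 = 0.44355
Mean = (0.42623 + 0.73944 + 0.94000 + 0.39548 + 0.44355) / 5 = 0.5889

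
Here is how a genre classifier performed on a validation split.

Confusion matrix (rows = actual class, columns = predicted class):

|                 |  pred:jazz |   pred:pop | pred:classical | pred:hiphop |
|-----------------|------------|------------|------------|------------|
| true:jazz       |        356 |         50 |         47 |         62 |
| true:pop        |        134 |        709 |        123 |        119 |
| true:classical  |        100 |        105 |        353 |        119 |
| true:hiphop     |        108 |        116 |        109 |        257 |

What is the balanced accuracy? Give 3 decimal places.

0.575

Balanced accuracy = mean of per-class recall.
  jazz: recall = 356/515 = 0.6913
  pop: recall = 709/1085 = 0.6535
  classical: recall = 353/677 = 0.5214
  hiphop: recall = 257/590 = 0.4356
Mean = (0.6913 + 0.6535 + 0.5214 + 0.4356) / 4 = 0.575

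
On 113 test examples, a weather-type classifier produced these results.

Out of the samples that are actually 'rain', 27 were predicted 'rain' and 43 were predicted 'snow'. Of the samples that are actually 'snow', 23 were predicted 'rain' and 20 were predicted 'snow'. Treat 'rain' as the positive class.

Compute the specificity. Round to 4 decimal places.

0.4651

Specificity = TN/(TN+FP) = 20/(20+23) = 0.4651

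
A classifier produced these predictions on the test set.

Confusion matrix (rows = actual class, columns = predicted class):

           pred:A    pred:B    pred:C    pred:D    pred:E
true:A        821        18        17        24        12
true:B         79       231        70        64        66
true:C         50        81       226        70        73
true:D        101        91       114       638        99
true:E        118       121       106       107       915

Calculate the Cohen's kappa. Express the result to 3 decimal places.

Observed agreement pₒ = trace/N = 2831/4312 = 0.6565
Expected agreement pₑ = Σ (rowᵢ·colᵢ)/N² = (892·1169 + 510·542 + 500·533 + 1043·903 + 1367·1165)/4312² = 0.2216
κ = (pₒ − pₑ)/(1 − pₑ) = (0.6565 − 0.2216)/(1 − 0.2216) = 0.559

0.559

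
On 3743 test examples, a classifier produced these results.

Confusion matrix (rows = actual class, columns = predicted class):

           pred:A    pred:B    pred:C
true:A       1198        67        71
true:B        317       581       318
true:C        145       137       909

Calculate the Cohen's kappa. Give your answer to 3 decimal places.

0.575

Observed agreement pₒ = trace/N = 2688/3743 = 0.7181
Expected agreement pₑ = Σ (rowᵢ·colᵢ)/N² = (1336·1660 + 1216·785 + 1191·1298)/3743² = 0.3368
κ = (pₒ − pₑ)/(1 − pₑ) = (0.7181 − 0.3368)/(1 − 0.3368) = 0.575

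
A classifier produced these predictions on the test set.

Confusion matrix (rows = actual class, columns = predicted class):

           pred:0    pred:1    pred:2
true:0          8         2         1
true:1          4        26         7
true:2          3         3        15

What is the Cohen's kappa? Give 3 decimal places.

Observed agreement pₒ = trace/N = 49/69 = 0.7101
Expected agreement pₑ = Σ (rowᵢ·colᵢ)/N² = (11·15 + 37·31 + 21·23)/69² = 0.3770
κ = (pₒ − pₑ)/(1 − pₑ) = (0.7101 − 0.3770)/(1 − 0.3770) = 0.535

0.535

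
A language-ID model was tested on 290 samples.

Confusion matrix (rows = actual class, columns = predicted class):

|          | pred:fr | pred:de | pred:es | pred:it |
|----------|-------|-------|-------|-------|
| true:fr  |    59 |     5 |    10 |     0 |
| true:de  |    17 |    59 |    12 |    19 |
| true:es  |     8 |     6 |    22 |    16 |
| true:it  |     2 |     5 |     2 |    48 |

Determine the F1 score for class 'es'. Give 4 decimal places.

F1 score = 2·TP/(2·TP+FP+FN).
es: TP=22, FP=10+12+2=24, FN=8+6+16=30 → 44/98 = 0.44898

0.4490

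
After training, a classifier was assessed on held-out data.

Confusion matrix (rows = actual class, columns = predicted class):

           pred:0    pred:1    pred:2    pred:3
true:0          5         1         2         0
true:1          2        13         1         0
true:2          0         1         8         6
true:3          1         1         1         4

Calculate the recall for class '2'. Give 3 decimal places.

recall = TP/(TP+FN).
2: TP=8, FN=0+1+6=7 → 8/15 = 0.5333

0.533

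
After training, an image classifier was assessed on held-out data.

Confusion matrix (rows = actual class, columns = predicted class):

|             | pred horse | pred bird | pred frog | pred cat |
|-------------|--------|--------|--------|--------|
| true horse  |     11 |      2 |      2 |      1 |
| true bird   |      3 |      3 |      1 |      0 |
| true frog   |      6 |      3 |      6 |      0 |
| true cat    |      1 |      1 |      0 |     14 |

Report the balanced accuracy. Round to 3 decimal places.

0.598

Balanced accuracy = mean of per-class recall.
  horse: recall = 11/16 = 0.6875
  bird: recall = 3/7 = 0.4286
  frog: recall = 6/15 = 0.4000
  cat: recall = 14/16 = 0.8750
Mean = (0.6875 + 0.4286 + 0.4000 + 0.8750) / 4 = 0.598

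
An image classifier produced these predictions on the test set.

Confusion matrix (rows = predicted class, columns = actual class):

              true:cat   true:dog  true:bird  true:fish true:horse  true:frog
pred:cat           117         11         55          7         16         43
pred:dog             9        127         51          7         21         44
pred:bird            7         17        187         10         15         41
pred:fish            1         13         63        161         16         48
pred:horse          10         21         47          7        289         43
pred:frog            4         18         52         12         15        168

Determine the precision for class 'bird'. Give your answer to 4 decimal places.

One-vs-rest for 'bird': TP = diagonal; FP = other classes predicted 'bird'; FN = 'bird' predicted as other.
precision = TP/(TP+FP).
bird: TP=187, FP=7+17+10+15+41=90 → 187/277 = 0.67509

0.6751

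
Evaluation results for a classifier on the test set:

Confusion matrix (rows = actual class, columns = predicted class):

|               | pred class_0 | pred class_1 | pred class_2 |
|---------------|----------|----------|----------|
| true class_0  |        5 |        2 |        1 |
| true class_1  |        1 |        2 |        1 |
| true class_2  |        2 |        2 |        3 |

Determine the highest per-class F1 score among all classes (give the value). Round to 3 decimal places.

Per-class F1 score (2·TP/(2·TP+FP+FN)):
  class_0: TP=5, FP=1+2=3, FN=2+1=3 → 10/16 = 0.6250
  class_1: TP=2, FP=2+2=4, FN=1+1=2 → 4/10 = 0.4000
  class_2: TP=3, FP=1+1=2, FN=2+2=4 → 6/12 = 0.5000
Highest is class 'class_0' with F1 score = 0.625.

0.625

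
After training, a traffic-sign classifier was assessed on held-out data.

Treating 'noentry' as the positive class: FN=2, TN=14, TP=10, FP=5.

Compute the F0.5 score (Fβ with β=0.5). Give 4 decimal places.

0.6944

Fβ = (1+β²)·TP / ((1+β²)·TP + β²·FN + FP), with β²=1/4
= 1.25·10 / (1.25·10 + 0.25·2 + 5) = 0.6944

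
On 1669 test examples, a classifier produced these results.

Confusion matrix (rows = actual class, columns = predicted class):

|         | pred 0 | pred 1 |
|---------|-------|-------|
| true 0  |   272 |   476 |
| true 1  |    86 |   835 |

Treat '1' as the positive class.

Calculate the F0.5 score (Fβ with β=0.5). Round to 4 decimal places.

Fβ = (1+β²)·TP / ((1+β²)·TP + β²·FN + FP), with β²=1/4
= 1.25·835 / (1.25·835 + 0.25·86 + 476) = 0.6772

0.6772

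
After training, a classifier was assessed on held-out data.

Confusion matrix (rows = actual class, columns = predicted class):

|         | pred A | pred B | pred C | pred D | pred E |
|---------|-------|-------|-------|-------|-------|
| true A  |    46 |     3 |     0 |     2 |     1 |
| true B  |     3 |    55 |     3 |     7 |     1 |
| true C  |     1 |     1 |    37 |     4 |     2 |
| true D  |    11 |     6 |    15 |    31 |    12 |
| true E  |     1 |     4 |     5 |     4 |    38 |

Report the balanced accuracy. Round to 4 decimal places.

0.7296

Balanced accuracy = mean of per-class recall.
  A: recall = 46/52 = 0.88462
  B: recall = 55/69 = 0.79710
  C: recall = 37/45 = 0.82222
  D: recall = 31/75 = 0.41333
  E: recall = 38/52 = 0.73077
Mean = (0.88462 + 0.79710 + 0.82222 + 0.41333 + 0.73077) / 5 = 0.7296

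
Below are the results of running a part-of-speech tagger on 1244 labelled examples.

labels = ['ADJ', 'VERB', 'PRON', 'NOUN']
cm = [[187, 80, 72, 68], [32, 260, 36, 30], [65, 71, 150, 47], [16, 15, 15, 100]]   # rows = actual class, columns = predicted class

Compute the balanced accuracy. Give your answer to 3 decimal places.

0.580

Balanced accuracy = mean of per-class recall.
  ADJ: recall = 187/407 = 0.4595
  VERB: recall = 260/358 = 0.7263
  PRON: recall = 150/333 = 0.4505
  NOUN: recall = 100/146 = 0.6849
Mean = (0.4595 + 0.7263 + 0.4505 + 0.6849) / 4 = 0.580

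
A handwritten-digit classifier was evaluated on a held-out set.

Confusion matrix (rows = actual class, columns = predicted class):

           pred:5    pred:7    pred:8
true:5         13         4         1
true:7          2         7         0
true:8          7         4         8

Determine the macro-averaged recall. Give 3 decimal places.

0.640

Per-class recall (TP/(TP+FN)):
  5: TP=13, FN=4+1=5 → 13/18 = 0.7222
  7: TP=7, FN=2+0=2 → 7/9 = 0.7778
  8: TP=8, FN=7+4=11 → 8/19 = 0.4211
Macro-recall = mean = (0.7222 + 0.7778 + 0.4211) / 3 = 0.640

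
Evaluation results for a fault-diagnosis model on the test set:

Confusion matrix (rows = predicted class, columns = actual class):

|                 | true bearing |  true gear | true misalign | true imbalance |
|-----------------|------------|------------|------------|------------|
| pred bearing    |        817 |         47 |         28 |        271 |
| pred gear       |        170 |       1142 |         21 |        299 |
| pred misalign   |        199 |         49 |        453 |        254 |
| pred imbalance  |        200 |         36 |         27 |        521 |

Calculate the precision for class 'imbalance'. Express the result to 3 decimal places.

0.665

One-vs-rest for 'imbalance': TP = diagonal; FP = other classes predicted 'imbalance'; FN = 'imbalance' predicted as other.
precision = TP/(TP+FP).
imbalance: TP=521, FP=200+36+27=263 → 521/784 = 0.6645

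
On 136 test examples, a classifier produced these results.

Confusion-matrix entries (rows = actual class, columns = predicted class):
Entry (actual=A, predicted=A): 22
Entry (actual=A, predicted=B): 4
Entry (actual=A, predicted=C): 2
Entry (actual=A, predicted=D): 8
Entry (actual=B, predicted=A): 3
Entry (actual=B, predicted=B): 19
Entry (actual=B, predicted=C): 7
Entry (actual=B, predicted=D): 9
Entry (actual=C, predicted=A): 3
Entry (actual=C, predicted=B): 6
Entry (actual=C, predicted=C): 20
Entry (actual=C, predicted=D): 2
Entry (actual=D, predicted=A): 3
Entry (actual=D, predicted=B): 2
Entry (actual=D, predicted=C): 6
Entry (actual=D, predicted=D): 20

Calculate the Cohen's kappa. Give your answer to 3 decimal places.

Observed agreement pₒ = trace/N = 81/136 = 0.5956
Expected agreement pₑ = Σ (rowᵢ·colᵢ)/N² = (36·31 + 38·31 + 31·35 + 31·39)/136² = 0.2481
κ = (pₒ − pₑ)/(1 − pₑ) = (0.5956 − 0.2481)/(1 − 0.2481) = 0.462

0.462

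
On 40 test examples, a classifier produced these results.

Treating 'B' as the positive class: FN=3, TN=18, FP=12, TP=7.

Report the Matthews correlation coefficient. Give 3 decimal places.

MCC = (TP·TN − FP·FN) / √((TP+FP)(TP+FN)(TN+FP)(TN+FN))
Numerator = 7·18 − 12·3 = 90
Denominator = √(19·10·30·21) = √119700 = 345.9769
MCC = 90 / 345.9769 = 0.260

0.260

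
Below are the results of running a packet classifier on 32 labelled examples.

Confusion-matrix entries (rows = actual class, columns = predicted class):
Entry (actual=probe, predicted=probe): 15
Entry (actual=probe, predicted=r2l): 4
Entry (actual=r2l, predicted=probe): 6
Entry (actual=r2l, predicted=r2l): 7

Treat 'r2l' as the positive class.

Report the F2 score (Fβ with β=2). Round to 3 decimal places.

Fβ = (1+β²)·TP / ((1+β²)·TP + β²·FN + FP), with β²=4
= 5·7 / (5·7 + 4·6 + 4) = 0.556

0.556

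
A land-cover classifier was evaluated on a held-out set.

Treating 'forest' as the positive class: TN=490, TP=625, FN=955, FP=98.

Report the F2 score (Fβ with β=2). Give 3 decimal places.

Fβ = (1+β²)·TP / ((1+β²)·TP + β²·FN + FP), with β²=4
= 5·625 / (5·625 + 4·955 + 98) = 0.444

0.444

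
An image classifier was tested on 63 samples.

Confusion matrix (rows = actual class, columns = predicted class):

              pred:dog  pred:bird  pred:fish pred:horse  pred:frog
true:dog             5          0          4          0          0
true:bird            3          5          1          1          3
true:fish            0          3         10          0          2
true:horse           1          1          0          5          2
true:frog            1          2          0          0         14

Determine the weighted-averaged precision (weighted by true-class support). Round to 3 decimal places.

Per-class precision (TP/(TP+FP)):
  dog: TP=5, FP=3+0+1+1=5 → 5/10 = 0.5000
  bird: TP=5, FP=0+3+1+2=6 → 5/11 = 0.4545
  fish: TP=10, FP=4+1+0+0=5 → 10/15 = 0.6667
  horse: TP=5, FP=0+1+0+0=1 → 5/6 = 0.8333
  frog: TP=14, FP=0+3+2+2=7 → 14/21 = 0.6667
Weighted-precision = Σ (supportᵢ/N)·precisionᵢ with N=63: (9/63)·0.5000 + (13/63)·0.4545 + (15/63)·0.6667 + (9/63)·0.8333 + (17/63)·0.6667 = 0.623

0.623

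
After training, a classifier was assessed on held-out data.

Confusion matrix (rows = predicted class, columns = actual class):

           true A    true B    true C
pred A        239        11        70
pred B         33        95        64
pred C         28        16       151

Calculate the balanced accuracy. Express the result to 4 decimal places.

0.7017

Balanced accuracy = mean of per-class recall.
  A: recall = 239/300 = 0.79667
  B: recall = 95/122 = 0.77869
  C: recall = 151/285 = 0.52982
Mean = (0.79667 + 0.77869 + 0.52982) / 3 = 0.7017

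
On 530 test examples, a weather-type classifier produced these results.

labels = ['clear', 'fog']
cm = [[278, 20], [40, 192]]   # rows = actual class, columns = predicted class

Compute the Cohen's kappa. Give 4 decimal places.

Observed agreement pₒ = trace/N = 470/530 = 0.88679
Expected agreement pₑ = Σ (rowᵢ·colᵢ)/N² = (298·318 + 232·212)/530² = 0.51245
κ = (pₒ − pₑ)/(1 − pₑ) = (0.88679 − 0.51245)/(1 − 0.51245) = 0.7678

0.7678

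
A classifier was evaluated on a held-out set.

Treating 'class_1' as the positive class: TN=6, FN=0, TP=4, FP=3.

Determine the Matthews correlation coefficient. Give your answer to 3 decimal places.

MCC = (TP·TN − FP·FN) / √((TP+FP)(TP+FN)(TN+FP)(TN+FN))
Numerator = 4·6 − 3·0 = 24
Denominator = √(7·4·9·6) = √1512 = 38.8844
MCC = 24 / 38.8844 = 0.617

0.617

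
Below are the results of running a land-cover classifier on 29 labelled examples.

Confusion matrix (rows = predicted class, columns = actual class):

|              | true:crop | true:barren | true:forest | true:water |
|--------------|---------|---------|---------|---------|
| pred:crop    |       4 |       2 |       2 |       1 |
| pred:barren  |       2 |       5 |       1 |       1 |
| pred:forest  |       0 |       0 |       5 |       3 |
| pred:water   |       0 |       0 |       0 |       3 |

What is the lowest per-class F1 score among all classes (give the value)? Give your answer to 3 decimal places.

Per-class F1 score (2·TP/(2·TP+FP+FN)):
  crop: TP=4, FP=2+2+1=5, FN=2+0+0=2 → 8/15 = 0.5333
  barren: TP=5, FP=2+1+1=4, FN=2+0+0=2 → 10/16 = 0.6250
  forest: TP=5, FP=0+0+3=3, FN=2+1+0=3 → 10/16 = 0.6250
  water: TP=3, FP=0+0+0=0, FN=1+1+3=5 → 6/11 = 0.5455
Lowest is class 'crop' with F1 score = 0.533.

0.533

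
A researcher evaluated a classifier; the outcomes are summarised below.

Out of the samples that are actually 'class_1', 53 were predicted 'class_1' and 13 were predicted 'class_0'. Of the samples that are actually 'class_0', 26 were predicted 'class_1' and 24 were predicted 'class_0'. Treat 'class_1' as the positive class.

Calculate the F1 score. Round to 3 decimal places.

Precision = TP/(TP+FP) = 53/79 = 0.6709
Recall = TP/(TP+FN) = 53/66 = 0.8030
F1 = 2·TP/(2·TP+FP+FN) = 106/145 = 0.731

0.731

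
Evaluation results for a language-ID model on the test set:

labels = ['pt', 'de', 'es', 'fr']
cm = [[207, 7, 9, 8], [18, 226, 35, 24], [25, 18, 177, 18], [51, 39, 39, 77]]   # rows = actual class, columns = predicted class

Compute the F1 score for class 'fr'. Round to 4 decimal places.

0.4625

One-vs-rest for 'fr': TP = diagonal; FP = other classes predicted 'fr'; FN = 'fr' predicted as other.
F1 score = 2·TP/(2·TP+FP+FN).
fr: TP=77, FP=8+24+18=50, FN=51+39+39=129 → 154/333 = 0.46246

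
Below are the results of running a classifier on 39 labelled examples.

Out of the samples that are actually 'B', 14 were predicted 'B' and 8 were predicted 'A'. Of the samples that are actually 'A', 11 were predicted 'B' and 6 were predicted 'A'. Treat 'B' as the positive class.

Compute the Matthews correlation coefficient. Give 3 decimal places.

-0.011

MCC = (TP·TN − FP·FN) / √((TP+FP)(TP+FN)(TN+FP)(TN+FN))
Numerator = 14·6 − 11·8 = -4
Denominator = √(25·22·17·14) = √130900 = 361.8011
MCC = -4 / 361.8011 = -0.011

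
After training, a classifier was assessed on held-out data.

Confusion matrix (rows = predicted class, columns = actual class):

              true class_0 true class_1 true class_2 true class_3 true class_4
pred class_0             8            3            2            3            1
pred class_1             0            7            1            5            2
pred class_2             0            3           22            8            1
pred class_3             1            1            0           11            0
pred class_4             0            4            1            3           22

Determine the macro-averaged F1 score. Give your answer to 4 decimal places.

0.6141

Per-class F1 score (2·TP/(2·TP+FP+FN)):
  class_0: TP=8, FP=3+2+3+1=9, FN=0+0+1+0=1 → 16/26 = 0.61538
  class_1: TP=7, FP=0+1+5+2=8, FN=3+3+1+4=11 → 14/33 = 0.42424
  class_2: TP=22, FP=0+3+8+1=12, FN=2+1+0+1=4 → 44/60 = 0.73333
  class_3: TP=11, FP=1+1+0+0=2, FN=3+5+8+3=19 → 22/43 = 0.51163
  class_4: TP=22, FP=0+4+1+3=8, FN=1+2+1+0=4 → 44/56 = 0.78571
Macro-F1 score = mean = (0.61538 + 0.42424 + 0.73333 + 0.51163 + 0.78571) / 5 = 0.6141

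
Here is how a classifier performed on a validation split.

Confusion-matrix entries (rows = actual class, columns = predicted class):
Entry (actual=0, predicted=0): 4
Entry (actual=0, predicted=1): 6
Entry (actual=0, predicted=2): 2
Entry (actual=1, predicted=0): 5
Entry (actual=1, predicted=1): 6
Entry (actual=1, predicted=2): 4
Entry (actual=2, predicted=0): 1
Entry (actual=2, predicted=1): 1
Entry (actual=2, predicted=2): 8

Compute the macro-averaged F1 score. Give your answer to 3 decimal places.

0.486

Per-class F1 score (2·TP/(2·TP+FP+FN)):
  0: TP=4, FP=5+1=6, FN=6+2=8 → 8/22 = 0.3636
  1: TP=6, FP=6+1=7, FN=5+4=9 → 12/28 = 0.4286
  2: TP=8, FP=2+4=6, FN=1+1=2 → 16/24 = 0.6667
Macro-F1 score = mean = (0.3636 + 0.4286 + 0.6667) / 3 = 0.486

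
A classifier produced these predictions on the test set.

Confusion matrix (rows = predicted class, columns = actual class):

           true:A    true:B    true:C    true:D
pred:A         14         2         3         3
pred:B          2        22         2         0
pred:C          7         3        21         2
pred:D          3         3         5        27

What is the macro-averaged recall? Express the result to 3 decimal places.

Per-class recall (TP/(TP+FN)):
  A: TP=14, FN=2+7+3=12 → 14/26 = 0.5385
  B: TP=22, FN=2+3+3=8 → 22/30 = 0.7333
  C: TP=21, FN=3+2+5=10 → 21/31 = 0.6774
  D: TP=27, FN=3+0+2=5 → 27/32 = 0.8438
Macro-recall = mean = (0.5385 + 0.7333 + 0.6774 + 0.8438) / 4 = 0.698

0.698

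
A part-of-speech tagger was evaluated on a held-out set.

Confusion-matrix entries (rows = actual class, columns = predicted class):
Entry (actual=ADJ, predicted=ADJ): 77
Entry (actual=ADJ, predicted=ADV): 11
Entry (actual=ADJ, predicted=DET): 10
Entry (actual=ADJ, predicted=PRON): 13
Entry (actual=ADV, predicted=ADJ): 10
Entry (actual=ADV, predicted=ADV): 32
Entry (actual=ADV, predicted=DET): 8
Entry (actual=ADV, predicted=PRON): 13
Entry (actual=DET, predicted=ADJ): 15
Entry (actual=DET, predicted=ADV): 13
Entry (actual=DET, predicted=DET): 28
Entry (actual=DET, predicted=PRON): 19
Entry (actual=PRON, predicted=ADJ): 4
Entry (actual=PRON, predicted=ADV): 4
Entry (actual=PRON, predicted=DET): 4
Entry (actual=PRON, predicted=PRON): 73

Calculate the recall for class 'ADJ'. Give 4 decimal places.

One-vs-rest for 'ADJ': TP = diagonal; FP = other classes predicted 'ADJ'; FN = 'ADJ' predicted as other.
recall = TP/(TP+FN).
ADJ: TP=77, FN=11+10+13=34 → 77/111 = 0.69369

0.6937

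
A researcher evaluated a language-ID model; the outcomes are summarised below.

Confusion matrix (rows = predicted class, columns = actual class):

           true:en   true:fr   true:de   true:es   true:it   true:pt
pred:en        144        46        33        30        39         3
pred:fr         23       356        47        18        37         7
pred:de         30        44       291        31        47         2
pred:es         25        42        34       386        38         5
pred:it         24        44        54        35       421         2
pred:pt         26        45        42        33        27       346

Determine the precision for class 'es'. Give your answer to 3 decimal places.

0.728

One-vs-rest for 'es': TP = diagonal; FP = other classes predicted 'es'; FN = 'es' predicted as other.
precision = TP/(TP+FP).
es: TP=386, FP=25+42+34+38+5=144 → 386/530 = 0.7283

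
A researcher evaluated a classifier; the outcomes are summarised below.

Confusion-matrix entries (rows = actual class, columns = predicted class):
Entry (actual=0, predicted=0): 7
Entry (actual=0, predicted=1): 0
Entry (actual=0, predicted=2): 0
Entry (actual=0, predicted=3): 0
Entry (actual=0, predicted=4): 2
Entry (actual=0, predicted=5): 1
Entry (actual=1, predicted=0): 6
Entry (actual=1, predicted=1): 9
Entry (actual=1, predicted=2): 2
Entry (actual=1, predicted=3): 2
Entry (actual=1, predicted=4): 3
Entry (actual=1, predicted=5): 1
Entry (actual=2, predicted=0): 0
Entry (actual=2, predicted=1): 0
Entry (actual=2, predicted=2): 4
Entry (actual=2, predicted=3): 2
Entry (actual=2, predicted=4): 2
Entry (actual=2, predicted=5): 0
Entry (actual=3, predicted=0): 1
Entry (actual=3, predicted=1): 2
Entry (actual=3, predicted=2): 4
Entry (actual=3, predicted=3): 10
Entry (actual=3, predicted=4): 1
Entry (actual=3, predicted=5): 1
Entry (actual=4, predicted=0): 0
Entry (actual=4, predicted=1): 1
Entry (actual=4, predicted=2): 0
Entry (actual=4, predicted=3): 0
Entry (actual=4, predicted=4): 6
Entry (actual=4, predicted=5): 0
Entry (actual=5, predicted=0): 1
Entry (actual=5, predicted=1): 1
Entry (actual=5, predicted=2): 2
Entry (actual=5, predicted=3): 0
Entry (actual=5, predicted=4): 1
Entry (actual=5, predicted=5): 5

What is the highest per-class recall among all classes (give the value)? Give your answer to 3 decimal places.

0.857

Per-class recall (TP/(TP+FN)):
  0: TP=7, FN=0+0+0+2+1=3 → 7/10 = 0.7000
  1: TP=9, FN=6+2+2+3+1=14 → 9/23 = 0.3913
  2: TP=4, FN=0+0+2+2+0=4 → 4/8 = 0.5000
  3: TP=10, FN=1+2+4+1+1=9 → 10/19 = 0.5263
  4: TP=6, FN=0+1+0+0+0=1 → 6/7 = 0.8571
  5: TP=5, FN=1+1+2+0+1=5 → 5/10 = 0.5000
Highest is class '4' with recall = 0.857.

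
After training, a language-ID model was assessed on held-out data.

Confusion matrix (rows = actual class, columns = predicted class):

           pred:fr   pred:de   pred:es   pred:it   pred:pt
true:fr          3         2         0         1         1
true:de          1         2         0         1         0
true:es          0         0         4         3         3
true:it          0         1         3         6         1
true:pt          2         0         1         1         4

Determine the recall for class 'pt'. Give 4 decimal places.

Treat 'pt' as positive and all other classes as negative.
recall = TP/(TP+FN).
pt: TP=4, FN=2+0+1+1=4 → 4/8 = 0.50000

0.5000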